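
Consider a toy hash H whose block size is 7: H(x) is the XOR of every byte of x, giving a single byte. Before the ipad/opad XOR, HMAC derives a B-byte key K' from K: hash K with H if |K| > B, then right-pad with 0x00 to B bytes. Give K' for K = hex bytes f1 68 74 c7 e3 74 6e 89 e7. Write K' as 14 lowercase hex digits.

|K| = 9 > B = 7, so first hash the key.
H(K): XOR f1⊕68⊕74⊕c7⊕e3⊕74⊕6e⊕89⊕e7 = bd.
Zero-pad H(K) = bd to 7 bytes: K' = bd 00 00 00 00 00 00.

bd000000000000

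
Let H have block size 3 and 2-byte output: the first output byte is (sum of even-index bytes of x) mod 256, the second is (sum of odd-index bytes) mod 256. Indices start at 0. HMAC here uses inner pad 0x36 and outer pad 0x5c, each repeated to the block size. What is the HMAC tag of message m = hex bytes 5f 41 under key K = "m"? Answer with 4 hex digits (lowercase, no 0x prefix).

Key "m" = 6d is 1 byte ≤ B = 3; zero-pad to 3 bytes: K' = 6d 00 00.
K' ⊕ ipad = 5b 36 36.  K' ⊕ opad = 31 5c 5c.
Inner input = (K'⊕ipad) ∥ m = 5b 36 36 ∥ 5f 41.
Inner hash: even-index sum = 210 mod 256 = 210; odd-index sum = 149 mod 256 = 149 → d2 95.
Outer input = (K'⊕opad) ∥ inner = 31 5c 5c ∥ d2 95.
Outer hash (tag): even-index sum = 290 mod 256 = 34; odd-index sum = 302 mod 256 = 46 → 22 2e.

222e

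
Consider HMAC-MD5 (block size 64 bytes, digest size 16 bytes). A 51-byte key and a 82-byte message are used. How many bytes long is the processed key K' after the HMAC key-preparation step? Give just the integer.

64

Key is 51 ≤ 64 bytes, zero-padded: |K'| = 64.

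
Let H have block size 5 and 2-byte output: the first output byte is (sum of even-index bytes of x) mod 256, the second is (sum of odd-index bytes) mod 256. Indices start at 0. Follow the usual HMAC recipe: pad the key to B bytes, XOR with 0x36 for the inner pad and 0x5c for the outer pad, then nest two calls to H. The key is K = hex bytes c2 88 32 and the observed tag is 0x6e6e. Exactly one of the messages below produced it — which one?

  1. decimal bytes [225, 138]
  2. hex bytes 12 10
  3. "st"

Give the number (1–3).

2

Key hex bytes c2 88 32 is 3 bytes ≤ B = 5; zero-pad to 5 bytes: K' = c2 88 32 00 00.
K' ⊕ ipad = f4 be 04 36 36; K' ⊕ opad = 9e d4 6e 5c 5c.
m1: inner = H(f4 be 04 36 36 e1 8a) = b8 d5; tag = H(9e d4 6e 5c 5c b8 d5) = 3de8
m2: inner = H(f4 be 04 36 36 12 10) = 3e 06; tag = H(9e d4 6e 5c 5c 3e 06) = 6e6e ← matches
m3: inner = H(f4 be 04 36 36 73 74) = a2 67; tag = H(9e d4 6e 5c 5c a2 67) = cfd2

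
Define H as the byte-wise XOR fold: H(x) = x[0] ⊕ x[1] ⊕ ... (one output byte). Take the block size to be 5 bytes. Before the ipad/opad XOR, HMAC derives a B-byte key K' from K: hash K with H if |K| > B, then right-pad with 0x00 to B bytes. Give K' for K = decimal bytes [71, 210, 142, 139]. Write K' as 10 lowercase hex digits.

47d28e8b00

Key decimal bytes [71, 210, 142, 139] = 47 d2 8e 8b is 4 bytes ≤ B = 5; zero-pad to 5 bytes: K' = 47 d2 8e 8b 00.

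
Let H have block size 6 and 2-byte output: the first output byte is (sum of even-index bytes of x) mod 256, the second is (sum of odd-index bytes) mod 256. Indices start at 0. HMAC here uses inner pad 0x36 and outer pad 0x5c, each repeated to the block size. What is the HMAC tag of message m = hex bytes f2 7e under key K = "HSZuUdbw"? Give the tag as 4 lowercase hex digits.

8a36

Key "HSZuUdbw" = 48 53 5a 75 55 64 62 77 is 8 bytes > B = 6, so hash it first: H(key) = 59 a3, then zero-pad to 6 bytes: K' = 59 a3 00 00 00 00.
K' ⊕ ipad = 6f 95 36 36 36 36.  K' ⊕ opad = 05 ff 5c 5c 5c 5c.
Inner input = (K'⊕ipad) ∥ m = 6f 95 36 36 36 36 ∥ f2 7e.
Inner hash: even-index sum = 461 mod 256 = 205; odd-index sum = 383 mod 256 = 127 → cd 7f.
Outer input = (K'⊕opad) ∥ inner = 05 ff 5c 5c 5c 5c ∥ cd 7f.
Outer hash (tag): even-index sum = 394 mod 256 = 138; odd-index sum = 566 mod 256 = 54 → 8a 36.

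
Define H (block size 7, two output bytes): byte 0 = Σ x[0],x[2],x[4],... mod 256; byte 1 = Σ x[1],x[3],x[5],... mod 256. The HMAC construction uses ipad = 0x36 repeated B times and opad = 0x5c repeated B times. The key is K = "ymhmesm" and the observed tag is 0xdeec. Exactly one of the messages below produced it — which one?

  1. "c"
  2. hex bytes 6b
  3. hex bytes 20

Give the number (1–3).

Key "ymhmesm" = 79 6d 68 6d 65 73 6d is exactly B = 7 bytes: K' = 79 6d 68 6d 65 73 6d.
K' ⊕ ipad = 4f 5b 5e 5b 53 45 5b; K' ⊕ opad = 25 31 34 31 39 2f 31.
m1: inner = H(4f 5b 5e 5b 53 45 5b 63) = 5b 5e; tag = H(25 31 34 31 39 2f 31 5b 5e) = 21ec
m2: inner = H(4f 5b 5e 5b 53 45 5b 6b) = 5b 66; tag = H(25 31 34 31 39 2f 31 5b 66) = 29ec
m3: inner = H(4f 5b 5e 5b 53 45 5b 20) = 5b 1b; tag = H(25 31 34 31 39 2f 31 5b 1b) = deec ← matches

3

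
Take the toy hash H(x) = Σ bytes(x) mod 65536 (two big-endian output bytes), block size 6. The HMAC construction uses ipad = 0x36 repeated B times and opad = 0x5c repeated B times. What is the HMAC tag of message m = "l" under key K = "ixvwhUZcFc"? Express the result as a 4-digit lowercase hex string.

Key "ixvwhUZcFc" = 69 78 76 77 68 55 5a 63 46 63 is 10 bytes > B = 6, so hash it first: H(key) = 03 f1, then zero-pad to 6 bytes: K' = 03 f1 00 00 00 00.
K' ⊕ ipad = 35 c7 36 36 36 36.  K' ⊕ opad = 5f ad 5c 5c 5c 5c.
Inner input = (K'⊕ipad) ∥ m = 35 c7 36 36 36 36 ∥ 6c.
Inner hash: sum = 53+199+54+54+54+54+108 = 576 → 02 40.
Outer input = (K'⊕opad) ∥ inner = 5f ad 5c 5c 5c 5c ∥ 02 40.
Outer hash (tag): sum = 95+173+92+92+92+92+2+64 = 702 → 02 be.

02be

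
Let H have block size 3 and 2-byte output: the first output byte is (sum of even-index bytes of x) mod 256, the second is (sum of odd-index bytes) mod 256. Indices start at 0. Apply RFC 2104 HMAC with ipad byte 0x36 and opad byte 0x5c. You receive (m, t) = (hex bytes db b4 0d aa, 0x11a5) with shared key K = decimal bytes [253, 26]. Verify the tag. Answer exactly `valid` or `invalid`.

Key decimal bytes [253, 26] = fd 1a is 2 bytes ≤ B = 3; zero-pad to 3 bytes: K' = fd 1a 00.
K' ⊕ ipad = cb 2c 36; K' ⊕ opad = a1 46 5c.
Inner hash: even-index sum = 607 mod 256 = 95; odd-index sum = 276 mod 256 = 20 → 5f 14.
Outer hash (recomputed tag): even-index sum = 273 mod 256 = 17; odd-index sum = 165 mod 256 = 165 → 11 a5.
Recomputed tag = 11a5; claimed = 11a5 → match.

valid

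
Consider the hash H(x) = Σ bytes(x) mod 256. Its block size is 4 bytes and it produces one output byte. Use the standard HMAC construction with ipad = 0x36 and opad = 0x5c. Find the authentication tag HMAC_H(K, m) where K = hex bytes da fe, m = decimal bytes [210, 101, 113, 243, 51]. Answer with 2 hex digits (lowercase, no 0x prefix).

ce

Key hex bytes da fe is 2 bytes ≤ B = 4; zero-pad to 4 bytes: K' = da fe 00 00.
K' ⊕ ipad = ec c8 36 36.  K' ⊕ opad = 86 a2 5c 5c.
Inner input = (K'⊕ipad) ∥ m = ec c8 36 36 ∥ d2 65 71 f3 33.
Inner hash: sum = 236+200+54+54+210+101+113+243+51 = 1262; mod 256 = 238 → ee.
Outer input = (K'⊕opad) ∥ inner = 86 a2 5c 5c ∥ ee.
Outer hash (tag): sum = 134+162+92+92+238 = 718; mod 256 = 206 → ce.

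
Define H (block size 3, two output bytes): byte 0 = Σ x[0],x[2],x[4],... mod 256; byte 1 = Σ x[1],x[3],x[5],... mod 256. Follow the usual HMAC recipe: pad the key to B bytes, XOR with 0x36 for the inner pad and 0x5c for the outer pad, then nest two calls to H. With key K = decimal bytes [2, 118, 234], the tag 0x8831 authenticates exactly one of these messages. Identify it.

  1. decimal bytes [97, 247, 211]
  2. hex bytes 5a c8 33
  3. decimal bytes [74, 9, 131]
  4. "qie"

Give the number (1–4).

Key decimal bytes [2, 118, 234] = 02 76 ea is exactly B = 3 bytes: K' = 02 76 ea.
K' ⊕ ipad = 34 40 dc; K' ⊕ opad = 5e 2a b6.
m1: inner = H(34 40 dc 61 f7 d3) = 07 74; tag = H(5e 2a b6 07 74) = 8831 ← matches
m2: inner = H(34 40 dc 5a c8 33) = d8 cd; tag = H(5e 2a b6 d8 cd) = e102
m3: inner = H(34 40 dc 4a 09 83) = 19 0d; tag = H(5e 2a b6 19 0d) = 2143
m4: inner = H(34 40 dc 71 69 65) = 79 16; tag = H(5e 2a b6 79 16) = 2aa3

1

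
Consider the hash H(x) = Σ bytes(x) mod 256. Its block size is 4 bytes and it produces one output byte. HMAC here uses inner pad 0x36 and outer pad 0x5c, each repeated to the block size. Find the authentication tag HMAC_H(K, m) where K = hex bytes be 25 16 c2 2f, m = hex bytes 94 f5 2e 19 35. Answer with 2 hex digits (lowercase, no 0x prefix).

4d

Key hex bytes be 25 16 c2 2f is 5 bytes > B = 4, so hash it first: H(key) = ea, then zero-pad to 4 bytes: K' = ea 00 00 00.
K' ⊕ ipad = dc 36 36 36.  K' ⊕ opad = b6 5c 5c 5c.
Inner input = (K'⊕ipad) ∥ m = dc 36 36 36 ∥ 94 f5 2e 19 35.
Inner hash: sum = 220+54+54+54+148+245+46+25+53 = 899; mod 256 = 131 → 83.
Outer input = (K'⊕opad) ∥ inner = b6 5c 5c 5c ∥ 83.
Outer hash (tag): sum = 182+92+92+92+131 = 589; mod 256 = 77 → 4d.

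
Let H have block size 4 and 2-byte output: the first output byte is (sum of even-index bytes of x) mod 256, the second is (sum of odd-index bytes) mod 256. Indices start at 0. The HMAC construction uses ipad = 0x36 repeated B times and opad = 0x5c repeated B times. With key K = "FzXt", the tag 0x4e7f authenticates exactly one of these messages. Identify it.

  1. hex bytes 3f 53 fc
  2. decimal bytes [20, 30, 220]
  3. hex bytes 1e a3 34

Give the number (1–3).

Key "FzXt" = 46 7a 58 74 is exactly B = 4 bytes: K' = 46 7a 58 74.
K' ⊕ ipad = 70 4c 6e 42; K' ⊕ opad = 1a 26 04 28.
m1: inner = H(70 4c 6e 42 3f 53 fc) = 19 e1; tag = H(1a 26 04 28 19 e1) = 372f
m2: inner = H(70 4c 6e 42 14 1e dc) = ce ac; tag = H(1a 26 04 28 ce ac) = ecfa
m3: inner = H(70 4c 6e 42 1e a3 34) = 30 31; tag = H(1a 26 04 28 30 31) = 4e7f ← matches

3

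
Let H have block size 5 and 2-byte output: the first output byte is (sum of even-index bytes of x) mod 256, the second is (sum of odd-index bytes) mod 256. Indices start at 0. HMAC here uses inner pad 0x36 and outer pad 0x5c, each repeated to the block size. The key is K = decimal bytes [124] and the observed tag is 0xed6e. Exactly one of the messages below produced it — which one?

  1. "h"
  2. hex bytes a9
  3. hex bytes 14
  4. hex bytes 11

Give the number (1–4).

2

Key decimal bytes [124] = 7c is 1 byte ≤ B = 5; zero-pad to 5 bytes: K' = 7c 00 00 00 00.
K' ⊕ ipad = 4a 36 36 36 36; K' ⊕ opad = 20 5c 5c 5c 5c.
m1: inner = H(4a 36 36 36 36 68) = b6 d4; tag = H(20 5c 5c 5c 5c b6 d4) = ac6e
m2: inner = H(4a 36 36 36 36 a9) = b6 15; tag = H(20 5c 5c 5c 5c b6 15) = ed6e ← matches
m3: inner = H(4a 36 36 36 36 14) = b6 80; tag = H(20 5c 5c 5c 5c b6 80) = 586e
m4: inner = H(4a 36 36 36 36 11) = b6 7d; tag = H(20 5c 5c 5c 5c b6 7d) = 556e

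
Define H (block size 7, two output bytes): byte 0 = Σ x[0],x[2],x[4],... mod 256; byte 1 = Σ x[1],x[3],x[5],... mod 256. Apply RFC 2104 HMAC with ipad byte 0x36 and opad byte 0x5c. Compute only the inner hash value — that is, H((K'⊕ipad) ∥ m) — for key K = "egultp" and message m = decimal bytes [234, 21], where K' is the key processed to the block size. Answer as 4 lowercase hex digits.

23db

Key "egultp" = 65 67 75 6c 74 70 is 6 bytes ≤ B = 7; zero-pad to 7 bytes: K' = 65 67 75 6c 74 70 00.
K' ⊕ ipad = 53 51 43 5a 42 46 36.
Inner input = 53 51 43 5a 42 46 36 ∥ ea 15.
Inner hash: even-index sum = 291 mod 256 = 35; odd-index sum = 475 mod 256 = 219 → 23 db.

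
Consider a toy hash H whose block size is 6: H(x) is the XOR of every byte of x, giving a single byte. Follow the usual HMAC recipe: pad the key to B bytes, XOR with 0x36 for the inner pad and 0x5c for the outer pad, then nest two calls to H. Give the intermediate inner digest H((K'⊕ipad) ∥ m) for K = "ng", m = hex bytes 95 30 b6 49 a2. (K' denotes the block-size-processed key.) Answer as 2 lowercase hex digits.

f1

Key "ng" = 6e 67 is 2 bytes ≤ B = 6; zero-pad to 6 bytes: K' = 6e 67 00 00 00 00.
K' ⊕ ipad = 58 51 36 36 36 36.
Inner input = 58 51 36 36 36 36 ∥ 95 30 b6 49 a2.
Inner hash: XOR 58⊕51⊕36⊕36⊕36⊕36⊕95⊕30⊕b6⊕49⊕a2 = f1.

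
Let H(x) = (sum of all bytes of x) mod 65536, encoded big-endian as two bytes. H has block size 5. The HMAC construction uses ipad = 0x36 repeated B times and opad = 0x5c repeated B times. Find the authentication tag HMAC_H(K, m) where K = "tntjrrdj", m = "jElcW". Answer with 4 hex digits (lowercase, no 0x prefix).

Key "tntjrrdj" = 74 6e 74 6a 72 72 64 6a is 8 bytes > B = 5, so hash it first: H(key) = 03 72, then zero-pad to 5 bytes: K' = 03 72 00 00 00.
K' ⊕ ipad = 35 44 36 36 36.  K' ⊕ opad = 5f 2e 5c 5c 5c.
Inner input = (K'⊕ipad) ∥ m = 35 44 36 36 36 ∥ 6a 45 6c 63 57.
Inner hash: sum = 53+68+54+54+54+106+69+108+99+87 = 752 → 02 f0.
Outer input = (K'⊕opad) ∥ inner = 5f 2e 5c 5c 5c ∥ 02 f0.
Outer hash (tag): sum = 95+46+92+92+92+2+240 = 659 → 02 93.

0293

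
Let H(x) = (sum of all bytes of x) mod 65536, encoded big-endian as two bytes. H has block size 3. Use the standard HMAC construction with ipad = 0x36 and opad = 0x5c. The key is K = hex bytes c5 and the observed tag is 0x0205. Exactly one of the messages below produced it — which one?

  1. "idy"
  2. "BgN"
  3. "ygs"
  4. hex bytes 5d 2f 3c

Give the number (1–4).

Key hex bytes c5 is 1 byte ≤ B = 3; zero-pad to 3 bytes: K' = c5 00 00.
K' ⊕ ipad = f3 36 36; K' ⊕ opad = 99 5c 5c.
m1: inner = H(f3 36 36 69 64 79) = 02 a5; tag = H(99 5c 5c 02 a5) = 01f8
m2: inner = H(f3 36 36 42 67 4e) = 02 56; tag = H(99 5c 5c 02 56) = 01a9
m3: inner = H(f3 36 36 79 67 73) = 02 b2; tag = H(99 5c 5c 02 b2) = 0205 ← matches
m4: inner = H(f3 36 36 5d 2f 3c) = 02 27; tag = H(99 5c 5c 02 27) = 017a

3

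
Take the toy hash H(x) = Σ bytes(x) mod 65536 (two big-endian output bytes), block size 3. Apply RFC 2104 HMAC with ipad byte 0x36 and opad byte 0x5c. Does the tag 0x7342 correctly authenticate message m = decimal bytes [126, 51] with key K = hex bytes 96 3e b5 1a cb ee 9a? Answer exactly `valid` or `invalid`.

Key hex bytes 96 3e b5 1a cb ee 9a is 7 bytes > B = 3, so hash it first: H(key) = 03 f6, then zero-pad to 3 bytes: K' = 03 f6 00.
K' ⊕ ipad = 35 c0 36; K' ⊕ opad = 5f aa 5c.
Inner hash: sum = 53+192+54+126+51 = 476 → 01 dc.
Outer hash (recomputed tag): sum = 95+170+92+1+220 = 578 → 02 42.
Recomputed tag = 0242; claimed = 7342 → mismatch.

invalid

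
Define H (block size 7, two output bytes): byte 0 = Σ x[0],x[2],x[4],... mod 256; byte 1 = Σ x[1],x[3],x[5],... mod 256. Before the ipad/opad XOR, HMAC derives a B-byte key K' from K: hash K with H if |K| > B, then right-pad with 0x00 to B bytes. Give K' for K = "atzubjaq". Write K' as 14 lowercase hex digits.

|K| = 8 > B = 7, so first hash the key.
H(K): even-index sum = 414 mod 256 = 158; odd-index sum = 452 mod 256 = 196 → 9e c4.
Zero-pad H(K) = 9e c4 to 7 bytes: K' = 9e c4 00 00 00 00 00.

9ec40000000000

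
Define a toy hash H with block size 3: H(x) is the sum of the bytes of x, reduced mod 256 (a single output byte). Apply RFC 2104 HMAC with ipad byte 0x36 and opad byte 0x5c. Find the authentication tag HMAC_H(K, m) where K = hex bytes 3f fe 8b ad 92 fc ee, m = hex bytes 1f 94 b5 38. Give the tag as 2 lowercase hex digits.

38

Key hex bytes 3f fe 8b ad 92 fc ee is 7 bytes > B = 3, so hash it first: H(key) = f1, then zero-pad to 3 bytes: K' = f1 00 00.
K' ⊕ ipad = c7 36 36.  K' ⊕ opad = ad 5c 5c.
Inner input = (K'⊕ipad) ∥ m = c7 36 36 ∥ 1f 94 b5 38.
Inner hash: sum = 199+54+54+31+148+181+56 = 723; mod 256 = 211 → d3.
Outer input = (K'⊕opad) ∥ inner = ad 5c 5c ∥ d3.
Outer hash (tag): sum = 173+92+92+211 = 568; mod 256 = 56 → 38.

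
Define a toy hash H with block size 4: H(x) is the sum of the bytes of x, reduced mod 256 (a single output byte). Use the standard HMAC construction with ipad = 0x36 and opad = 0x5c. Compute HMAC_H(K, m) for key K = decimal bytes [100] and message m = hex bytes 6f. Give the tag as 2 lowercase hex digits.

af

Key decimal bytes [100] = 64 is 1 byte ≤ B = 4; zero-pad to 4 bytes: K' = 64 00 00 00.
K' ⊕ ipad = 52 36 36 36.  K' ⊕ opad = 38 5c 5c 5c.
Inner input = (K'⊕ipad) ∥ m = 52 36 36 36 ∥ 6f.
Inner hash: sum = 82+54+54+54+111 = 355; mod 256 = 99 → 63.
Outer input = (K'⊕opad) ∥ inner = 38 5c 5c 5c ∥ 63.
Outer hash (tag): sum = 56+92+92+92+99 = 431; mod 256 = 175 → af.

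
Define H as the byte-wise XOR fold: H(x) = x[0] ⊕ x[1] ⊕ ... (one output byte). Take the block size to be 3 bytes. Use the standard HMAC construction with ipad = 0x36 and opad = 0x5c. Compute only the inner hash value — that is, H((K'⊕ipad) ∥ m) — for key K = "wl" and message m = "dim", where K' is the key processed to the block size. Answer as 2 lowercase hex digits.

4d

Key "wl" = 77 6c is 2 bytes ≤ B = 3; zero-pad to 3 bytes: K' = 77 6c 00.
K' ⊕ ipad = 41 5a 36.
Inner input = 41 5a 36 ∥ 64 69 6d.
Inner hash: XOR 41⊕5a⊕36⊕64⊕69⊕6d = 4d.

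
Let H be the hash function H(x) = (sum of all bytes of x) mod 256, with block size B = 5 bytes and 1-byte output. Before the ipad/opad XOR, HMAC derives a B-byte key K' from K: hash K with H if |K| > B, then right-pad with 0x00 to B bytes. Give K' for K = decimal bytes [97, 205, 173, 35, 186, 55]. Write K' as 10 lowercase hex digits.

|K| = 6 > B = 5, so first hash the key.
H(K): sum = 97+205+173+35+186+55 = 751; mod 256 = 239 → ef.
Zero-pad H(K) = ef to 5 bytes: K' = ef 00 00 00 00.

ef00000000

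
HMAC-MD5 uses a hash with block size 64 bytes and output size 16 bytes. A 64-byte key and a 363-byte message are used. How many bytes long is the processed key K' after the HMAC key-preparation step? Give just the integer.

64

Key is 64 ≤ 64 bytes, zero-padded: |K'| = 64.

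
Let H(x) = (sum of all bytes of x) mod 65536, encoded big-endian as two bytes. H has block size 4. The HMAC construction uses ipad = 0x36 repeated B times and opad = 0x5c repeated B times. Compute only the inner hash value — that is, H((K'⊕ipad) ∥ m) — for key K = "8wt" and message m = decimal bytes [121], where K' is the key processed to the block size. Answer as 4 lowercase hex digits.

Key "8wt" = 38 77 74 is 3 bytes ≤ B = 4; zero-pad to 4 bytes: K' = 38 77 74 00.
K' ⊕ ipad = 0e 41 42 36.
Inner input = 0e 41 42 36 ∥ 79.
Inner hash: sum = 14+65+66+54+121 = 320 → 01 40.

0140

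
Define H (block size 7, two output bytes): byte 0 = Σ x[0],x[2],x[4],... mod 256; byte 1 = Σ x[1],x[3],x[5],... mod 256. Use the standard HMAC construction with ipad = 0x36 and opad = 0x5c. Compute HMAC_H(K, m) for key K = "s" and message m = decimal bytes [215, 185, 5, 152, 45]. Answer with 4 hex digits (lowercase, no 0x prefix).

ee4c

Key "s" = 73 is 1 byte ≤ B = 7; zero-pad to 7 bytes: K' = 73 00 00 00 00 00 00.
K' ⊕ ipad = 45 36 36 36 36 36 36.  K' ⊕ opad = 2f 5c 5c 5c 5c 5c 5c.
Inner input = (K'⊕ipad) ∥ m = 45 36 36 36 36 36 36 ∥ d7 b9 05 98 2d.
Inner hash: even-index sum = 568 mod 256 = 56; odd-index sum = 427 mod 256 = 171 → 38 ab.
Outer input = (K'⊕opad) ∥ inner = 2f 5c 5c 5c 5c 5c 5c ∥ 38 ab.
Outer hash (tag): even-index sum = 494 mod 256 = 238; odd-index sum = 332 mod 256 = 76 → ee 4c.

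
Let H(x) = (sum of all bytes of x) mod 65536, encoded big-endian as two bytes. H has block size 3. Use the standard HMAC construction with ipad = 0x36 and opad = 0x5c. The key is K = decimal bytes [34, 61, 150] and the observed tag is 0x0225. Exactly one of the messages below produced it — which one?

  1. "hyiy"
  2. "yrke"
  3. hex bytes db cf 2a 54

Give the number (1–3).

2

Key decimal bytes [34, 61, 150] = 22 3d 96 is exactly B = 3 bytes: K' = 22 3d 96.
K' ⊕ ipad = 14 0b a0; K' ⊕ opad = 7e 61 ca.
m1: inner = H(14 0b a0 68 79 69 79) = 02 82; tag = H(7e 61 ca 02 82) = 022d
m2: inner = H(14 0b a0 79 72 6b 65) = 02 7a; tag = H(7e 61 ca 02 7a) = 0225 ← matches
m3: inner = H(14 0b a0 db cf 2a 54) = 02 e7; tag = H(7e 61 ca 02 e7) = 0292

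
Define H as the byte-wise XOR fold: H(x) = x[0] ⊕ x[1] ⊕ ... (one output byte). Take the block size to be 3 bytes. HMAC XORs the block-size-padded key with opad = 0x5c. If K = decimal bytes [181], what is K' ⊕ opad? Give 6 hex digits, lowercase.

Key decimal bytes [181] = b5 is 1 byte ≤ B = 3; zero-pad to 3 bytes: K' = b5 00 00.
XOR each byte with 0x5c: b5⊕5c=e9, 00⊕5c=5c, 00⊕5c=5c.

e95c5c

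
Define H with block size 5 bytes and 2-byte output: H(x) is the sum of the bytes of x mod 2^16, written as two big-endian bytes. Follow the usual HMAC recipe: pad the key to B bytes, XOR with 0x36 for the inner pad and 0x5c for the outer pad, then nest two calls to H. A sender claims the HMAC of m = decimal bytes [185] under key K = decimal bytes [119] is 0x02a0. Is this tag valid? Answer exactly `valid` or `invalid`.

invalid

Key decimal bytes [119] = 77 is 1 byte ≤ B = 5; zero-pad to 5 bytes: K' = 77 00 00 00 00.
K' ⊕ ipad = 41 36 36 36 36; K' ⊕ opad = 2b 5c 5c 5c 5c.
Inner hash: sum = 65+54+54+54+54+185 = 466 → 01 d2.
Outer hash (recomputed tag): sum = 43+92+92+92+92+1+210 = 622 → 02 6e.
Recomputed tag = 026e; claimed = 02a0 → mismatch.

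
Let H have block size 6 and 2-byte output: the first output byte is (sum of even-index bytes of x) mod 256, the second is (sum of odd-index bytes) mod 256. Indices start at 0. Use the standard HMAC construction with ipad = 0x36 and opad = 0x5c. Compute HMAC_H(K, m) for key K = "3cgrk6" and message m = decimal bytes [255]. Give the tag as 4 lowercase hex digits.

9370

Key "3cgrk6" = 33 63 67 72 6b 36 is exactly B = 6 bytes: K' = 33 63 67 72 6b 36.
K' ⊕ ipad = 05 55 51 44 5d 00.  K' ⊕ opad = 6f 3f 3b 2e 37 6a.
Inner input = (K'⊕ipad) ∥ m = 05 55 51 44 5d 00 ∥ ff.
Inner hash: even-index sum = 434 mod 256 = 178; odd-index sum = 153 mod 256 = 153 → b2 99.
Outer input = (K'⊕opad) ∥ inner = 6f 3f 3b 2e 37 6a ∥ b2 99.
Outer hash (tag): even-index sum = 403 mod 256 = 147; odd-index sum = 368 mod 256 = 112 → 93 70.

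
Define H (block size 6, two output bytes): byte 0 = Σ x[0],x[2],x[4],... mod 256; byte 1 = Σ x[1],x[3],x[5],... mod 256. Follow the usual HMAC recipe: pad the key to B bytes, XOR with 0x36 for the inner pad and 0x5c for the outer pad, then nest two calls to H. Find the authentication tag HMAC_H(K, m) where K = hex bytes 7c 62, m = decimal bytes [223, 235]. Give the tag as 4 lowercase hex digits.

6da1

Key hex bytes 7c 62 is 2 bytes ≤ B = 6; zero-pad to 6 bytes: K' = 7c 62 00 00 00 00.
K' ⊕ ipad = 4a 54 36 36 36 36.  K' ⊕ opad = 20 3e 5c 5c 5c 5c.
Inner input = (K'⊕ipad) ∥ m = 4a 54 36 36 36 36 ∥ df eb.
Inner hash: even-index sum = 405 mod 256 = 149; odd-index sum = 427 mod 256 = 171 → 95 ab.
Outer input = (K'⊕opad) ∥ inner = 20 3e 5c 5c 5c 5c ∥ 95 ab.
Outer hash (tag): even-index sum = 365 mod 256 = 109; odd-index sum = 417 mod 256 = 161 → 6d a1.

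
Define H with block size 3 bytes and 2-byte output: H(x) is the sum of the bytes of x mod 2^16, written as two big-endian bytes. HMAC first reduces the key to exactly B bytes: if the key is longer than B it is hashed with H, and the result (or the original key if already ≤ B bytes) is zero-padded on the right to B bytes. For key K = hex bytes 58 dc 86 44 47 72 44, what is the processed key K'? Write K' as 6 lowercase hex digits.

02fb00

|K| = 7 > B = 3, so first hash the key.
H(K): sum = 88+220+134+68+71+114+68 = 763 → 02 fb.
Zero-pad H(K) = 02 fb to 3 bytes: K' = 02 fb 00.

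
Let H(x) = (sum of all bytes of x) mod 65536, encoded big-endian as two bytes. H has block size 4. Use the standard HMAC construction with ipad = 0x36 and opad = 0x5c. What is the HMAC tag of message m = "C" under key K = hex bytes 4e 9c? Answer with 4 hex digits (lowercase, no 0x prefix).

Key hex bytes 4e 9c is 2 bytes ≤ B = 4; zero-pad to 4 bytes: K' = 4e 9c 00 00.
K' ⊕ ipad = 78 aa 36 36.  K' ⊕ opad = 12 c0 5c 5c.
Inner input = (K'⊕ipad) ∥ m = 78 aa 36 36 ∥ 43.
Inner hash: sum = 120+170+54+54+67 = 465 → 01 d1.
Outer input = (K'⊕opad) ∥ inner = 12 c0 5c 5c ∥ 01 d1.
Outer hash (tag): sum = 18+192+92+92+1+209 = 604 → 02 5c.

025c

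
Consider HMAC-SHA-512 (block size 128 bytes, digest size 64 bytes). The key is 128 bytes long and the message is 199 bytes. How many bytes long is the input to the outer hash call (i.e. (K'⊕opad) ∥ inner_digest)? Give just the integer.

Key is 128 ≤ 128 bytes, zero-padded: |K'| = 128.
Outer input = (K'⊕opad) ∥ H(inner) → 128 + 64 = 192 bytes.

192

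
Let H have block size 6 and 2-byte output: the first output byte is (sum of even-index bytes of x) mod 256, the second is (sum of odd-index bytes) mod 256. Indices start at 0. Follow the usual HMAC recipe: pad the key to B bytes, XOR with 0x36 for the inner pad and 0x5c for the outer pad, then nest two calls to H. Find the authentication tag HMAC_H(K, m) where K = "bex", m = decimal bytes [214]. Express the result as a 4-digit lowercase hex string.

6cb0

Key "bex" = 62 65 78 is 3 bytes ≤ B = 6; zero-pad to 6 bytes: K' = 62 65 78 00 00 00.
K' ⊕ ipad = 54 53 4e 36 36 36.  K' ⊕ opad = 3e 39 24 5c 5c 5c.
Inner input = (K'⊕ipad) ∥ m = 54 53 4e 36 36 36 ∥ d6.
Inner hash: even-index sum = 430 mod 256 = 174; odd-index sum = 191 mod 256 = 191 → ae bf.
Outer input = (K'⊕opad) ∥ inner = 3e 39 24 5c 5c 5c ∥ ae bf.
Outer hash (tag): even-index sum = 364 mod 256 = 108; odd-index sum = 432 mod 256 = 176 → 6c b0.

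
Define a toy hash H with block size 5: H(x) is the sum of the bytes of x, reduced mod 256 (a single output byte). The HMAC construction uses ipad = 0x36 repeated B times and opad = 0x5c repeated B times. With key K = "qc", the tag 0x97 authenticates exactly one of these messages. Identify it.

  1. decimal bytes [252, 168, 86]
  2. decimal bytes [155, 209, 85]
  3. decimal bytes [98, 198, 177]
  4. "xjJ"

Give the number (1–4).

3

Key "qc" = 71 63 is 2 bytes ≤ B = 5; zero-pad to 5 bytes: K' = 71 63 00 00 00.
K' ⊕ ipad = 47 55 36 36 36; K' ⊕ opad = 2d 3f 5c 5c 5c.
m1: inner = H(47 55 36 36 36 fc a8 56) = 38; tag = H(2d 3f 5c 5c 5c 38) = b8
m2: inner = H(47 55 36 36 36 9b d1 55) = ff; tag = H(2d 3f 5c 5c 5c ff) = 7f
m3: inner = H(47 55 36 36 36 62 c6 b1) = 17; tag = H(2d 3f 5c 5c 5c 17) = 97 ← matches
m4: inner = H(47 55 36 36 36 78 6a 4a) = 6a; tag = H(2d 3f 5c 5c 5c 6a) = ea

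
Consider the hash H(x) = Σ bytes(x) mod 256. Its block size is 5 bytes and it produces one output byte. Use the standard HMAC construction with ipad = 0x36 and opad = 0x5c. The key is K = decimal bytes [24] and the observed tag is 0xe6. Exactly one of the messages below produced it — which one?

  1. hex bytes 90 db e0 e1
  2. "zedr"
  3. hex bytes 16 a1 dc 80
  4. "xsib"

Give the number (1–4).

1

Key decimal bytes [24] = 18 is 1 byte ≤ B = 5; zero-pad to 5 bytes: K' = 18 00 00 00 00.
K' ⊕ ipad = 2e 36 36 36 36; K' ⊕ opad = 44 5c 5c 5c 5c.
m1: inner = H(2e 36 36 36 36 90 db e0 e1) = 32; tag = H(44 5c 5c 5c 5c 32) = e6 ← matches
m2: inner = H(2e 36 36 36 36 7a 65 64 72) = bb; tag = H(44 5c 5c 5c 5c bb) = 6f
m3: inner = H(2e 36 36 36 36 16 a1 dc 80) = 19; tag = H(44 5c 5c 5c 5c 19) = cd
m4: inner = H(2e 36 36 36 36 78 73 69 62) = bc; tag = H(44 5c 5c 5c 5c bc) = 70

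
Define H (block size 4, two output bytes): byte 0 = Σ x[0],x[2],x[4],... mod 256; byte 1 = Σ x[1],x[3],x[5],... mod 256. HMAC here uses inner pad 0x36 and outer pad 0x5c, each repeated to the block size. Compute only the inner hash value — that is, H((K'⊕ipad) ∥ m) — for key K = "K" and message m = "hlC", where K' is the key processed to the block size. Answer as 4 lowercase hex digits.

Key "K" = 4b is 1 byte ≤ B = 4; zero-pad to 4 bytes: K' = 4b 00 00 00.
K' ⊕ ipad = 7d 36 36 36.
Inner input = 7d 36 36 36 ∥ 68 6c 43.
Inner hash: even-index sum = 350 mod 256 = 94; odd-index sum = 216 mod 256 = 216 → 5e d8.

5ed8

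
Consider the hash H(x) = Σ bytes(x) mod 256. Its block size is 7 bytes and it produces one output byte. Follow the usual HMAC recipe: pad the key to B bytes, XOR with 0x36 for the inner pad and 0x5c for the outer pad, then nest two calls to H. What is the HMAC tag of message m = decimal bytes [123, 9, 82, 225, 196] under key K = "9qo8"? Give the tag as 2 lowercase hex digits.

Key "9qo8" = 39 71 6f 38 is 4 bytes ≤ B = 7; zero-pad to 7 bytes: K' = 39 71 6f 38 00 00 00.
K' ⊕ ipad = 0f 47 59 0e 36 36 36.  K' ⊕ opad = 65 2d 33 64 5c 5c 5c.
Inner input = (K'⊕ipad) ∥ m = 0f 47 59 0e 36 36 36 ∥ 7b 09 52 e1 c4.
Inner hash: sum = 15+71+89+14+54+54+54+123+9+82+225+196 = 986; mod 256 = 218 → da.
Outer input = (K'⊕opad) ∥ inner = 65 2d 33 64 5c 5c 5c ∥ da.
Outer hash (tag): sum = 101+45+51+100+92+92+92+218 = 791; mod 256 = 23 → 17.

17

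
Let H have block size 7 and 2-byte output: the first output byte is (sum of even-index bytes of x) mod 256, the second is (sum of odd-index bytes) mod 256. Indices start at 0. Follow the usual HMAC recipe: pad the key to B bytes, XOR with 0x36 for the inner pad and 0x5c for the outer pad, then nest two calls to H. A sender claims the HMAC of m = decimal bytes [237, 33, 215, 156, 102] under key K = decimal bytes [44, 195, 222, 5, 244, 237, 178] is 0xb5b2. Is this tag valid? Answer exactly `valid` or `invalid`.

Key decimal bytes [44, 195, 222, 5, 244, 237, 178] = 2c c3 de 05 f4 ed b2 is exactly B = 7 bytes: K' = 2c c3 de 05 f4 ed b2.
K' ⊕ ipad = 1a f5 e8 33 c2 db 84; K' ⊕ opad = 70 9f 82 59 a8 b1 ee.
Inner hash: even-index sum = 773 mod 256 = 5; odd-index sum = 1069 mod 256 = 45 → 05 2d.
Outer hash (recomputed tag): even-index sum = 693 mod 256 = 181; odd-index sum = 430 mod 256 = 174 → b5 ae.
Recomputed tag = b5ae; claimed = b5b2 → mismatch.

invalid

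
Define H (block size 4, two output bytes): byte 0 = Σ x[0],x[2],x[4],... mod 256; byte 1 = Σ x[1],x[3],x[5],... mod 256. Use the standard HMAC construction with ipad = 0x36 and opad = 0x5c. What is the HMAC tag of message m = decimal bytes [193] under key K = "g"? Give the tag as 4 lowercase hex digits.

Key "g" = 67 is 1 byte ≤ B = 4; zero-pad to 4 bytes: K' = 67 00 00 00.
K' ⊕ ipad = 51 36 36 36.  K' ⊕ opad = 3b 5c 5c 5c.
Inner input = (K'⊕ipad) ∥ m = 51 36 36 36 ∥ c1.
Inner hash: even-index sum = 328 mod 256 = 72; odd-index sum = 108 mod 256 = 108 → 48 6c.
Outer input = (K'⊕opad) ∥ inner = 3b 5c 5c 5c ∥ 48 6c.
Outer hash (tag): even-index sum = 223 mod 256 = 223; odd-index sum = 292 mod 256 = 36 → df 24.

df24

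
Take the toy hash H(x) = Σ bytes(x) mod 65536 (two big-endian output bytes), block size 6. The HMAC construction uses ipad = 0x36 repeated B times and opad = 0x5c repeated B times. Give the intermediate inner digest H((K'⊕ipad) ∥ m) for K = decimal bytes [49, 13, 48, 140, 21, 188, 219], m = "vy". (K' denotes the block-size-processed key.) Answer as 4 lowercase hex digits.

028b

Key decimal bytes [49, 13, 48, 140, 21, 188, 219] = 31 0d 30 8c 15 bc db is 7 bytes > B = 6, so hash it first: H(key) = 02 a6, then zero-pad to 6 bytes: K' = 02 a6 00 00 00 00.
K' ⊕ ipad = 34 90 36 36 36 36.
Inner input = 34 90 36 36 36 36 ∥ 76 79.
Inner hash: sum = 52+144+54+54+54+54+118+121 = 651 → 02 8b.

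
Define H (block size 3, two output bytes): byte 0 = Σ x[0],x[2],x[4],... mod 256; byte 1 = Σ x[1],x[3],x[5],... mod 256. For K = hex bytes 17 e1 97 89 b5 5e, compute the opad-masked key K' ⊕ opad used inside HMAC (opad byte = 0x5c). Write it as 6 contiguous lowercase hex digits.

3f945c

Key hex bytes 17 e1 97 89 b5 5e is 6 bytes > B = 3, so hash it first: H(key) = 63 c8, then zero-pad to 3 bytes: K' = 63 c8 00.
XOR each byte with 0x5c: 63⊕5c=3f, c8⊕5c=94, 00⊕5c=5c.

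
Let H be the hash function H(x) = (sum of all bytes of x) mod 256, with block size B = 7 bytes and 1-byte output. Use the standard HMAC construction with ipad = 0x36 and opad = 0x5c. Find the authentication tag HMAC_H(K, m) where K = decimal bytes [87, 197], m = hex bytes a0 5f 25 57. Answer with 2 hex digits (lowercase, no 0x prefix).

4d

Key decimal bytes [87, 197] = 57 c5 is 2 bytes ≤ B = 7; zero-pad to 7 bytes: K' = 57 c5 00 00 00 00 00.
K' ⊕ ipad = 61 f3 36 36 36 36 36.  K' ⊕ opad = 0b 99 5c 5c 5c 5c 5c.
Inner input = (K'⊕ipad) ∥ m = 61 f3 36 36 36 36 36 ∥ a0 5f 25 57.
Inner hash: sum = 97+243+54+54+54+54+54+160+95+37+87 = 989; mod 256 = 221 → dd.
Outer input = (K'⊕opad) ∥ inner = 0b 99 5c 5c 5c 5c 5c ∥ dd.
Outer hash (tag): sum = 11+153+92+92+92+92+92+221 = 845; mod 256 = 77 → 4d.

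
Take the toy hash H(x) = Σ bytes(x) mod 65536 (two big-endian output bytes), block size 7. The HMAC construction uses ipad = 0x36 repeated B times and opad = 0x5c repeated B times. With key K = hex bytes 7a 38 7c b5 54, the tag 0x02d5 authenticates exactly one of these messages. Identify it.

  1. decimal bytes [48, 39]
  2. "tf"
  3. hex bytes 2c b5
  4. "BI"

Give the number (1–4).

Key hex bytes 7a 38 7c b5 54 is 5 bytes ≤ B = 7; zero-pad to 7 bytes: K' = 7a 38 7c b5 54 00 00.
K' ⊕ ipad = 4c 0e 4a 83 62 36 36; K' ⊕ opad = 26 64 20 e9 08 5c 5c.
m1: inner = H(4c 0e 4a 83 62 36 36 30 27) = 02 4c; tag = H(26 64 20 e9 08 5c 5c 02 4c) = 02a1
m2: inner = H(4c 0e 4a 83 62 36 36 74 66) = 02 cf; tag = H(26 64 20 e9 08 5c 5c 02 cf) = 0324
m3: inner = H(4c 0e 4a 83 62 36 36 2c b5) = 02 d6; tag = H(26 64 20 e9 08 5c 5c 02 d6) = 032b
m4: inner = H(4c 0e 4a 83 62 36 36 42 49) = 02 80; tag = H(26 64 20 e9 08 5c 5c 02 80) = 02d5 ← matches

4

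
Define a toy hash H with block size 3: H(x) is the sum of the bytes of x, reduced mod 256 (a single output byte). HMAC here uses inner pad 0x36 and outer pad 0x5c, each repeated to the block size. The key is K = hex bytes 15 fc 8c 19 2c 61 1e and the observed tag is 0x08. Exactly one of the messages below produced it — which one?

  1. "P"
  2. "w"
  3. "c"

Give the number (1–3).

Key hex bytes 15 fc 8c 19 2c 61 1e is 7 bytes > B = 3, so hash it first: H(key) = 61, then zero-pad to 3 bytes: K' = 61 00 00.
K' ⊕ ipad = 57 36 36; K' ⊕ opad = 3d 5c 5c.
m1: inner = H(57 36 36 50) = 13; tag = H(3d 5c 5c 13) = 08 ← matches
m2: inner = H(57 36 36 77) = 3a; tag = H(3d 5c 5c 3a) = 2f
m3: inner = H(57 36 36 63) = 26; tag = H(3d 5c 5c 26) = 1b

1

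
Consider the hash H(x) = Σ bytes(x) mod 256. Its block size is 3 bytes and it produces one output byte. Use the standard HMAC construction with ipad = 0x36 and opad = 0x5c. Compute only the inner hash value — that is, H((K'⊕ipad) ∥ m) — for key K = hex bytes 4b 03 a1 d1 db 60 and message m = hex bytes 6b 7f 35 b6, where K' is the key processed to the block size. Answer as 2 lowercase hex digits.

0e

Key hex bytes 4b 03 a1 d1 db 60 is 6 bytes > B = 3, so hash it first: H(key) = fb, then zero-pad to 3 bytes: K' = fb 00 00.
K' ⊕ ipad = cd 36 36.
Inner input = cd 36 36 ∥ 6b 7f 35 b6.
Inner hash: sum = 205+54+54+107+127+53+182 = 782; mod 256 = 14 → 0e.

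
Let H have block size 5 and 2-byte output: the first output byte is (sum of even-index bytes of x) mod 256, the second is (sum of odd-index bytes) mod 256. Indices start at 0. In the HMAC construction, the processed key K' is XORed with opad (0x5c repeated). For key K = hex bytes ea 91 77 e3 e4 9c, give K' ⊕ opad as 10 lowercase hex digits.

194c5c5c5c

Key hex bytes ea 91 77 e3 e4 9c is 6 bytes > B = 5, so hash it first: H(key) = 45 10, then zero-pad to 5 bytes: K' = 45 10 00 00 00.
XOR each byte with 0x5c: 45⊕5c=19, 10⊕5c=4c, 00⊕5c=5c, 00⊕5c=5c, 00⊕5c=5c.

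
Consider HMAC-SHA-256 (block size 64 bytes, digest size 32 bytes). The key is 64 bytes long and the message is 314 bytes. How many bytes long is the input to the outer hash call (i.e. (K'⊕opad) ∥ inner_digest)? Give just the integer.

96

Key is 64 ≤ 64 bytes, zero-padded: |K'| = 64.
Outer input = (K'⊕opad) ∥ H(inner) → 64 + 32 = 96 bytes.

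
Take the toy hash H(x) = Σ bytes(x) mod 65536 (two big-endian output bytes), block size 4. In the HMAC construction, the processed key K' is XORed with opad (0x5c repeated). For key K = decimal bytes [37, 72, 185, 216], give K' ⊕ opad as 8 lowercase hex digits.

7914e584

Key decimal bytes [37, 72, 185, 216] = 25 48 b9 d8 is exactly B = 4 bytes: K' = 25 48 b9 d8.
XOR each byte with 0x5c: 25⊕5c=79, 48⊕5c=14, b9⊕5c=e5, d8⊕5c=84.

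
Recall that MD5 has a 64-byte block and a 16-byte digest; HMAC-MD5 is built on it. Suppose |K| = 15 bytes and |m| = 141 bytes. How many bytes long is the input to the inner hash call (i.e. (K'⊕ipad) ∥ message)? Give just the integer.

Key is 15 ≤ 64 bytes, zero-padded: |K'| = 64.
Inner input = (K'⊕ipad) ∥ m → 64 + 141 = 205 bytes.

205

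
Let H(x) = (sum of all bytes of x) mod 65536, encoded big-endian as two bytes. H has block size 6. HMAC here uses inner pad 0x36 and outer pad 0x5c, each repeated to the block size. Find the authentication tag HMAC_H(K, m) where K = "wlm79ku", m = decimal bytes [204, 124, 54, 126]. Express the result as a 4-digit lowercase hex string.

Key "wlm79ku" = 77 6c 6d 37 39 6b 75 is 7 bytes > B = 6, so hash it first: H(key) = 02 a0, then zero-pad to 6 bytes: K' = 02 a0 00 00 00 00.
K' ⊕ ipad = 34 96 36 36 36 36.  K' ⊕ opad = 5e fc 5c 5c 5c 5c.
Inner input = (K'⊕ipad) ∥ m = 34 96 36 36 36 36 ∥ cc 7c 36 7e.
Inner hash: sum = 52+150+54+54+54+54+204+124+54+126 = 926 → 03 9e.
Outer input = (K'⊕opad) ∥ inner = 5e fc 5c 5c 5c 5c ∥ 03 9e.
Outer hash (tag): sum = 94+252+92+92+92+92+3+158 = 875 → 03 6b.

036b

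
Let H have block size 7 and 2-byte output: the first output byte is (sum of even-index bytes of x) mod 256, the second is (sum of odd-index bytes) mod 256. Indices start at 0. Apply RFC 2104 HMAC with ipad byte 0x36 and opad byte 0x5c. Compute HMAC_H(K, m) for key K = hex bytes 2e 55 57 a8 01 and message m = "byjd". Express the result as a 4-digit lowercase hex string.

Key hex bytes 2e 55 57 a8 01 is 5 bytes ≤ B = 7; zero-pad to 7 bytes: K' = 2e 55 57 a8 01 00 00.
K' ⊕ ipad = 18 63 61 9e 37 36 36.  K' ⊕ opad = 72 09 0b f4 5d 5c 5c.
Inner input = (K'⊕ipad) ∥ m = 18 63 61 9e 37 36 36 ∥ 62 79 6a 64.
Inner hash: even-index sum = 451 mod 256 = 195; odd-index sum = 515 mod 256 = 3 → c3 03.
Outer input = (K'⊕opad) ∥ inner = 72 09 0b f4 5d 5c 5c ∥ c3 03.
Outer hash (tag): even-index sum = 313 mod 256 = 57; odd-index sum = 540 mod 256 = 28 → 39 1c.

391c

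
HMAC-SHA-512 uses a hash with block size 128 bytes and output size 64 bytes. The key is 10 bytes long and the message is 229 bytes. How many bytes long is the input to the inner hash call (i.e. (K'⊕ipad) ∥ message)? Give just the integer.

Key is 10 ≤ 128 bytes, zero-padded: |K'| = 128.
Inner input = (K'⊕ipad) ∥ m → 128 + 229 = 357 bytes.

357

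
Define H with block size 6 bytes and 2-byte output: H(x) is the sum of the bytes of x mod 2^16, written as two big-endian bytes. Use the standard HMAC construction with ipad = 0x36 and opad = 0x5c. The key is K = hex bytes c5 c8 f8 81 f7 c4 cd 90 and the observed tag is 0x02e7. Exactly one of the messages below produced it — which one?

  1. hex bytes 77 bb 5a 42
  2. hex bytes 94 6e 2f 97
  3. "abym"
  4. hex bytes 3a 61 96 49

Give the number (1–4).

Key hex bytes c5 c8 f8 81 f7 c4 cd 90 is 8 bytes > B = 6, so hash it first: H(key) = 06 1e, then zero-pad to 6 bytes: K' = 06 1e 00 00 00 00.
K' ⊕ ipad = 30 28 36 36 36 36; K' ⊕ opad = 5a 42 5c 5c 5c 5c.
m1: inner = H(30 28 36 36 36 36 77 bb 5a 42) = 02 fe; tag = H(5a 42 5c 5c 5c 5c 02 fe) = 030c
m2: inner = H(30 28 36 36 36 36 94 6e 2f 97) = 02 f8; tag = H(5a 42 5c 5c 5c 5c 02 f8) = 0306
m3: inner = H(30 28 36 36 36 36 61 62 79 6d) = 02 d9; tag = H(5a 42 5c 5c 5c 5c 02 d9) = 02e7 ← matches
m4: inner = H(30 28 36 36 36 36 3a 61 96 49) = 02 aa; tag = H(5a 42 5c 5c 5c 5c 02 aa) = 02b8

3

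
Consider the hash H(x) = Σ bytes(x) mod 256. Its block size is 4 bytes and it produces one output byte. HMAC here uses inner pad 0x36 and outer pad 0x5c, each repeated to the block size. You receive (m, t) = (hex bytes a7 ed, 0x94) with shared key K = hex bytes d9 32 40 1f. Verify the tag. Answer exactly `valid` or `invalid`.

Key hex bytes d9 32 40 1f is exactly B = 4 bytes: K' = d9 32 40 1f.
K' ⊕ ipad = ef 04 76 29; K' ⊕ opad = 85 6e 1c 43.
Inner hash: sum = 239+4+118+41+167+237 = 806; mod 256 = 38 → 26.
Outer hash (recomputed tag): sum = 133+110+28+67+38 = 376; mod 256 = 120 → 78.
Recomputed tag = 78; claimed = 94 → mismatch.

invalid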